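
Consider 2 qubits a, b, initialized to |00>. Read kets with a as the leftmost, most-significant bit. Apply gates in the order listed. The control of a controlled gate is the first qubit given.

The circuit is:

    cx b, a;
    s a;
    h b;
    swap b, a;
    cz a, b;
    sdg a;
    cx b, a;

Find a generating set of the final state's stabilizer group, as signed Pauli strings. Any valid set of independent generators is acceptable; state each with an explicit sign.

The final state is stabilized by the group generated by -YI, +IZ; other independent generating sets are equally valid.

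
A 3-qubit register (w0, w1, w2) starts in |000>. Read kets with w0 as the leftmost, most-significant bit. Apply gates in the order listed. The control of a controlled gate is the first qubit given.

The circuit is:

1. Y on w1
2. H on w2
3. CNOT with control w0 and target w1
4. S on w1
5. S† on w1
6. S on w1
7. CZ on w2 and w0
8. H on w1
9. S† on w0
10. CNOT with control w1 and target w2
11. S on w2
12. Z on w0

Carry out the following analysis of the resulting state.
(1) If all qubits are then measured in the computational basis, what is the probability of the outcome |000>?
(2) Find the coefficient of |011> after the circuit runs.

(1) The probability of measuring |000> is 1/4.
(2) The final state's coefficient on |011> equals I/2.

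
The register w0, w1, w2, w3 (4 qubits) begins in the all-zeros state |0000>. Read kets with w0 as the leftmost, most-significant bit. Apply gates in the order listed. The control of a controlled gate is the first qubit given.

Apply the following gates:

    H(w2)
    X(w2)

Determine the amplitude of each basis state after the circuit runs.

The resulting statevector has amplitude sqrt(2)/2 on |0000>, sqrt(2)/2 on |0010>, and 0 on every other basis state.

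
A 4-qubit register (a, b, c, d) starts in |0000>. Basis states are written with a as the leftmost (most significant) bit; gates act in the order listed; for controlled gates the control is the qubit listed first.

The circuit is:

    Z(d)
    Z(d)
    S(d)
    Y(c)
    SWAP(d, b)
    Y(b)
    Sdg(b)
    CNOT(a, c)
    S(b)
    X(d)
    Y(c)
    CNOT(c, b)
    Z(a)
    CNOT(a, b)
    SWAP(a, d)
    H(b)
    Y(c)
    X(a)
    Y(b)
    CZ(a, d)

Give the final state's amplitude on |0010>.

|0010> carries amplitude -sqrt(2)*I/2 in the final state.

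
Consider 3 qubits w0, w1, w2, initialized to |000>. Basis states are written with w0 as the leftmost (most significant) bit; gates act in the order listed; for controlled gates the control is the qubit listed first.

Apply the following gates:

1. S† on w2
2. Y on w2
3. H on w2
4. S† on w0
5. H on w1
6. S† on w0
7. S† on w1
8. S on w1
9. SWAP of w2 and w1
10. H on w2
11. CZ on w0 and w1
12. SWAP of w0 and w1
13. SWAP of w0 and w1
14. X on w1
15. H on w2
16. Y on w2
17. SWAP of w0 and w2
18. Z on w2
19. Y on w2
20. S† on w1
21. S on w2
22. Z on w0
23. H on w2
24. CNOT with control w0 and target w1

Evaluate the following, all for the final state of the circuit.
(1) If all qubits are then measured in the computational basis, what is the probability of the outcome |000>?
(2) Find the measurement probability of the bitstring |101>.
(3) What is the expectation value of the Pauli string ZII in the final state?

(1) The probability of measuring |000> is 1/8. Key observation: gates 12-13 undo each other exactly, leaving only the rest of the circuit to track.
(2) A full measurement returns |101> with probability 1/8.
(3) In the final state, ZII has expectation 0.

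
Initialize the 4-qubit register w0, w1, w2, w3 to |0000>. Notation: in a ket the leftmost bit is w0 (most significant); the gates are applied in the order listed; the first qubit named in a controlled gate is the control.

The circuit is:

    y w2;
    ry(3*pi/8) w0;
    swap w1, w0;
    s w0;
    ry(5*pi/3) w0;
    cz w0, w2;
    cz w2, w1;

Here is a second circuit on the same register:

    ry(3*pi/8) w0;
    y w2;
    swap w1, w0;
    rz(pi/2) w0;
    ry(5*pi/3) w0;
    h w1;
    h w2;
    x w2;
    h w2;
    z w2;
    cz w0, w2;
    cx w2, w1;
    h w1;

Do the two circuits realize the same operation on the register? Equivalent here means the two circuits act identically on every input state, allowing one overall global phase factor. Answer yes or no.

Yes, they are equivalent — the unitaries differ by at most a global phase.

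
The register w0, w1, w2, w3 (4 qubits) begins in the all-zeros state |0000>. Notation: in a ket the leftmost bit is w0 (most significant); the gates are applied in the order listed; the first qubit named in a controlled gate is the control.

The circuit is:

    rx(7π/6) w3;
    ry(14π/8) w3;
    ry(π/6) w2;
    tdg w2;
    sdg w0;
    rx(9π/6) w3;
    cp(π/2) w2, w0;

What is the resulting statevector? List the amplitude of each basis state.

The resulting statevector has amplitude sqrt(2*sqrt(2) + 4)/16 + sqrt(6*sqrt(2) + 12)/16 - I*sqrt(12 - 6*sqrt(2))/16 - I*sqrt(4 - 2*sqrt(2))/16 on |0000>, sqrt(12 - 6*sqrt(2))/16 + 3*sqrt(4 - 2*sqrt(2))/16 - 3*I*sqrt(2*sqrt(2) + 4)/16 - I*sqrt(6*sqrt(2) + 12)/16 on |0001>, -sqrt(6*sqrt(2) + 12)*exp(3*I*pi/4)/16 - sqrt(12 - 6*sqrt(2))*exp(I*pi/4)/16 + sqrt(4 - 2*sqrt(2))*exp(I*pi/4)/16 + sqrt(2*sqrt(2) + 4)*exp(3*I*pi/4)/16 on |0010>, -3*sqrt(2*sqrt(2) + 4)*exp(I*pi/4)/16 - 3*sqrt(4 - 2*sqrt(2))*exp(3*I*pi/4)/16 + sqrt(12 - 6*sqrt(2))*exp(3*I*pi/4)/16 + sqrt(6*sqrt(2) + 12)*exp(I*pi/4)/16 on |0011>, and 0 on every other basis state.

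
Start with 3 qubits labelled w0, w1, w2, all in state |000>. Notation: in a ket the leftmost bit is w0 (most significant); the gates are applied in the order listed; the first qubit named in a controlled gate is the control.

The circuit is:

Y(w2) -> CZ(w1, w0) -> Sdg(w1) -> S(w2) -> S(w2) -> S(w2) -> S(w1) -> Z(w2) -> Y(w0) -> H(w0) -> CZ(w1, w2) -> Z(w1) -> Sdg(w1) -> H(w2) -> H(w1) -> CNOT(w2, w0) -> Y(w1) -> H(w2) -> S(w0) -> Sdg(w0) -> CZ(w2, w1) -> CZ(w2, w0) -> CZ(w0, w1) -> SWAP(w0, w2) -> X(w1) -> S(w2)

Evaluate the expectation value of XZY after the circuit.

The expectation value of XZY is 0.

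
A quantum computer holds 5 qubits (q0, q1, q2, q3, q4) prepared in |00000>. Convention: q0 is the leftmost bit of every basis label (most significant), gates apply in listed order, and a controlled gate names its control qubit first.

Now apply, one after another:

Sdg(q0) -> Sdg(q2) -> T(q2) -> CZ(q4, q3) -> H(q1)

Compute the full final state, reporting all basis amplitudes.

The resulting statevector has amplitude sqrt(2)/2 on |00000>, sqrt(2)/2 on |01000>, and 0 on every other basis state.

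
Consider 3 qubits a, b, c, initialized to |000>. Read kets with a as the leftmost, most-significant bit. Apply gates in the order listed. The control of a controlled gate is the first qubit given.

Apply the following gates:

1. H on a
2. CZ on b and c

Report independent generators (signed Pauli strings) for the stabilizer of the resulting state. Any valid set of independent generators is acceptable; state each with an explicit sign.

The stabilizer group can be generated by +XII, +IZI, +IIZ, among other valid generating sets.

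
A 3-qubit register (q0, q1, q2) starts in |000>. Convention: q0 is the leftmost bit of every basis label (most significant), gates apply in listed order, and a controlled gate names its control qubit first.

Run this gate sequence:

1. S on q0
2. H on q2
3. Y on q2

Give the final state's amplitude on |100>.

|100> carries amplitude 0 in the final state.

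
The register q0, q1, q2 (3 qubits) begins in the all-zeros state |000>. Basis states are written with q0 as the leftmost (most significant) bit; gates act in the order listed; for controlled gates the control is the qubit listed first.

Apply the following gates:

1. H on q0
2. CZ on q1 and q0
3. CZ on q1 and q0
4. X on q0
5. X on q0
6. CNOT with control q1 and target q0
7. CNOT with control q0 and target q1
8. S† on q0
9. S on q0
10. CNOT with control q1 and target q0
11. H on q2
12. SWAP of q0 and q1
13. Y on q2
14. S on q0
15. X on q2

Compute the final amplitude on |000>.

The final state's coefficient on |000> equals I/2.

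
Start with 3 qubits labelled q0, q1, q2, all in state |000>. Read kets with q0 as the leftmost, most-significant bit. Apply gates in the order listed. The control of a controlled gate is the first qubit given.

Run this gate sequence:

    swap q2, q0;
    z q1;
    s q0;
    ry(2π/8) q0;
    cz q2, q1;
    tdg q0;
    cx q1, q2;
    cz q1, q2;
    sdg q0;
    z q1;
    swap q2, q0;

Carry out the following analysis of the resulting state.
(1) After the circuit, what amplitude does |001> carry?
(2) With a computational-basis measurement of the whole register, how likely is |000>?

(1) The final state's coefficient on |001> equals -sqrt(2 - sqrt(2))*exp(I*pi/4)/2.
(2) Outcome |000> occurs with probability sqrt(2)/4 + 1/2.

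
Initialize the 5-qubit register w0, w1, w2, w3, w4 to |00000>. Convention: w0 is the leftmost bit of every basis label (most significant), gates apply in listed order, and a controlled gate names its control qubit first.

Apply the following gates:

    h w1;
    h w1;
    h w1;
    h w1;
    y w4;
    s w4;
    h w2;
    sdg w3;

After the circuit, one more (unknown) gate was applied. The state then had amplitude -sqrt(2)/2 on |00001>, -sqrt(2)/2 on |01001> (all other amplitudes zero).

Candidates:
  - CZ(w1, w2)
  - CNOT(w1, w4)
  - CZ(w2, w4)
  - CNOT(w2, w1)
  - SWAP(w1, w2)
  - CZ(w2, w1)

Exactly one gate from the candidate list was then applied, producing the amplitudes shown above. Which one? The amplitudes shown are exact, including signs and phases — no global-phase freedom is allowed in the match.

The applied gate was SWAP(w1, w2). Key observation: steps 1-4 multiply out to the identity, so the circuit reduces to the remaining gates.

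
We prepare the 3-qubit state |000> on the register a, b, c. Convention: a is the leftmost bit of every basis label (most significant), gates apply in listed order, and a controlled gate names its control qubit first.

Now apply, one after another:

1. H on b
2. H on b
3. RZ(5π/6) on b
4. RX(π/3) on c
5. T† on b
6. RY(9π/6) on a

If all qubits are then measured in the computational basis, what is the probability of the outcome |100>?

The probability of measuring |100> is 3/8. Key observation: gates 1-2 undo each other exactly, leaving only the rest of the circuit to track.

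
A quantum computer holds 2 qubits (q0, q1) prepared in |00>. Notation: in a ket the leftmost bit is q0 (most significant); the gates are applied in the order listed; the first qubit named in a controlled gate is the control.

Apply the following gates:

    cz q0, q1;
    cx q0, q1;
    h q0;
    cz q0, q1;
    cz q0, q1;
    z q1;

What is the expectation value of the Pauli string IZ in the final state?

The expectation value of IZ is 1.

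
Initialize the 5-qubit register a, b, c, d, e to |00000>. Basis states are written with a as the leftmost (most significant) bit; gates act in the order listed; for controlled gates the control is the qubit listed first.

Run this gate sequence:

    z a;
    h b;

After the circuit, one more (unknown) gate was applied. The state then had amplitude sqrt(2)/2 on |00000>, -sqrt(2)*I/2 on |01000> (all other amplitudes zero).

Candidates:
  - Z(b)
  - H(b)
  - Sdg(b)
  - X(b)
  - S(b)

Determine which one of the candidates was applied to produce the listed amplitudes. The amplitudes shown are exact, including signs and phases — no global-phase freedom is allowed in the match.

It was Sdg(b) that produced the state shown.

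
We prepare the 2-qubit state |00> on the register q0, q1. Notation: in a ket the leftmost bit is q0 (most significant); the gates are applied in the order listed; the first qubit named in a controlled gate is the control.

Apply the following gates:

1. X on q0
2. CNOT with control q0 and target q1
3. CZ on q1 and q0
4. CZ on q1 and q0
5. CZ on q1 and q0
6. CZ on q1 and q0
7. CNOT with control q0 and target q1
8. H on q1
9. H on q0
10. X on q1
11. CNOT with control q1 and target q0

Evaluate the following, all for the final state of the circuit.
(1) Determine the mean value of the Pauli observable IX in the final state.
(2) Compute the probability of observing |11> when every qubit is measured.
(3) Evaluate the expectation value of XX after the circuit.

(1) The observable IX averages to -1. Key observation: steps 2-7 multiply out to the identity, so the circuit reduces to the remaining gates.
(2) The probability of measuring |11> is 1/4.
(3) In the final state, XX has expectation 1.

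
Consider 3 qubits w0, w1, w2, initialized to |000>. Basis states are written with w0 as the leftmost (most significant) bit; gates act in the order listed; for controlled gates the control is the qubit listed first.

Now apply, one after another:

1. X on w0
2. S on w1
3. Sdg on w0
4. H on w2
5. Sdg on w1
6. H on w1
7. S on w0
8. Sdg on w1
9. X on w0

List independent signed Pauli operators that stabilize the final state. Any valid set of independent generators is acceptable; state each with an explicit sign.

The final state is stabilized by the group generated by -IYI, +IIX, +ZII; other independent generating sets are equally valid.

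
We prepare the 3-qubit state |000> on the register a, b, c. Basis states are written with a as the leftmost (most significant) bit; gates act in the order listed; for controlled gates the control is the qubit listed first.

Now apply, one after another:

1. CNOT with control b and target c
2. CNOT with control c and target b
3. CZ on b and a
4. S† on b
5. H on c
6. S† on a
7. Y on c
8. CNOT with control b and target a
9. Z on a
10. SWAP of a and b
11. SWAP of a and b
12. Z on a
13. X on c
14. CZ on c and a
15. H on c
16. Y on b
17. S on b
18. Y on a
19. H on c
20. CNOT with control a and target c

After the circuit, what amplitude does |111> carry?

The amplitude on |111> is sqrt(2)/2.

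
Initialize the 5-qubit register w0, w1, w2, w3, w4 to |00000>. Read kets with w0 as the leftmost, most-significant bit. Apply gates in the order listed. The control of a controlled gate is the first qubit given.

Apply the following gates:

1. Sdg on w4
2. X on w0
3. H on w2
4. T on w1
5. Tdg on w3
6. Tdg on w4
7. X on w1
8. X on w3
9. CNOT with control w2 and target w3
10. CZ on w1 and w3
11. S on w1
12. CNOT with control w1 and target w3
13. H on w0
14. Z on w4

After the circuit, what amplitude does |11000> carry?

|11000> carries amplitude I/2 in the final state.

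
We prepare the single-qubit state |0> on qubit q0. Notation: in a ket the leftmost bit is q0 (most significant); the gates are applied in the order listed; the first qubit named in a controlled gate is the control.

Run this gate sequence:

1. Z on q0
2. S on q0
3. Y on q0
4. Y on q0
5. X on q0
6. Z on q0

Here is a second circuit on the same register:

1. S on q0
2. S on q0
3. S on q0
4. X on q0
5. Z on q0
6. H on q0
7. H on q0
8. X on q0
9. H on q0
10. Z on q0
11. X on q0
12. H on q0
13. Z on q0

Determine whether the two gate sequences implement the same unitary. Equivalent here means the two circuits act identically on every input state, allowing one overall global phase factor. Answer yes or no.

Yes — the two circuits implement the same unitary up to a global phase.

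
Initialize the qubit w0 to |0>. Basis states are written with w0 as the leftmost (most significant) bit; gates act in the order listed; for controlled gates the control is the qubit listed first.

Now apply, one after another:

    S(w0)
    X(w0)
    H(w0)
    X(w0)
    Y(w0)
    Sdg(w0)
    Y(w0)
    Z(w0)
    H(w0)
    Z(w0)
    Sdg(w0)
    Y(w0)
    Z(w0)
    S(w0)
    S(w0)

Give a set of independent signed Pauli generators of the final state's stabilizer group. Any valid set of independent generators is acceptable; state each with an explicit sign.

The final state is stabilized by the group generated by -X; other independent generating sets are equally valid.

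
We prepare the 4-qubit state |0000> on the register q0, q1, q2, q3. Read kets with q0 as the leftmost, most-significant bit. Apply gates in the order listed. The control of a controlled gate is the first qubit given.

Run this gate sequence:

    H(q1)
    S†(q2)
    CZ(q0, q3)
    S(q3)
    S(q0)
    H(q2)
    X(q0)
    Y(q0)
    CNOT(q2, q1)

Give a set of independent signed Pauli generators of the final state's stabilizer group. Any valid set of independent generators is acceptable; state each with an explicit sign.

The final state is stabilized by the group generated by +IXII, +IIXI, +ZIII, +IIIZ; other independent generating sets are equally valid.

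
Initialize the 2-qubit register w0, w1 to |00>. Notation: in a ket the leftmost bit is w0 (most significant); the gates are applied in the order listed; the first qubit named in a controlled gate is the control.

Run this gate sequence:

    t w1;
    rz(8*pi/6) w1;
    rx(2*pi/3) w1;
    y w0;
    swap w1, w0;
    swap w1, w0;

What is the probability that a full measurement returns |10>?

A full measurement returns |10> with probability 1/4.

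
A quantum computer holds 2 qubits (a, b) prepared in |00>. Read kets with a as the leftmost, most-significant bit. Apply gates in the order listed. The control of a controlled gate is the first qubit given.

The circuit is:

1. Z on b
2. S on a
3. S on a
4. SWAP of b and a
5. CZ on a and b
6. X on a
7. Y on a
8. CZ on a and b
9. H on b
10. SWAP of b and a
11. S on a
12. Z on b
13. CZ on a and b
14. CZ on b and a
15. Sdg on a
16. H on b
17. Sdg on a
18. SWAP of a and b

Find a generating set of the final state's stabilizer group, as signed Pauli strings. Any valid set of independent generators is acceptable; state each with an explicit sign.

The stabilizer group can be generated by +XI, -IY, among other valid generating sets.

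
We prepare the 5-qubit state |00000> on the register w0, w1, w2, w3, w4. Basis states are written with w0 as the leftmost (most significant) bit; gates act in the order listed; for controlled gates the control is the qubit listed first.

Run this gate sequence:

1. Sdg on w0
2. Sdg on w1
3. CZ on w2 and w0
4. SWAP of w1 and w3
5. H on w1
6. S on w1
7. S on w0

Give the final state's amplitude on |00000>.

The amplitude on |00000> is sqrt(2)/2.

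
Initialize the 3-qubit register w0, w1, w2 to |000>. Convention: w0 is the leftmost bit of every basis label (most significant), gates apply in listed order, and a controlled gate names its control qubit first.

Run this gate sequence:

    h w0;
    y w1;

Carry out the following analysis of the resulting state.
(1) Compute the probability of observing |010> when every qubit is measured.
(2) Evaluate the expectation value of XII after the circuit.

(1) A full measurement returns |010> with probability 1/2.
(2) The observable XII averages to 1.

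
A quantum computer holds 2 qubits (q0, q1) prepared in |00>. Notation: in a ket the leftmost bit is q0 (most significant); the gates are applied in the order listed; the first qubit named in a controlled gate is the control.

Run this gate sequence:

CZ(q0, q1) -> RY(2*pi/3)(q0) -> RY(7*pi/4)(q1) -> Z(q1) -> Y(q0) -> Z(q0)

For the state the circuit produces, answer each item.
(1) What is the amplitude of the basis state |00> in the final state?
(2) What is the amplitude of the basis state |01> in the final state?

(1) The amplitude on |00> is I*sqrt(3*sqrt(2) + 6)/4.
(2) The final state's coefficient on |01> equals I*sqrt(6 - 3*sqrt(2))/4.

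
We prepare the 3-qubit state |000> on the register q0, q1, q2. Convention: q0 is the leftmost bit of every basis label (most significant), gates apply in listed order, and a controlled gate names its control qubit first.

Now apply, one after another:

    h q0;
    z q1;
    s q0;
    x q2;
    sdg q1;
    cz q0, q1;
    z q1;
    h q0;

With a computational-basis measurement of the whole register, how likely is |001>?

A full measurement returns |001> with probability 1/2.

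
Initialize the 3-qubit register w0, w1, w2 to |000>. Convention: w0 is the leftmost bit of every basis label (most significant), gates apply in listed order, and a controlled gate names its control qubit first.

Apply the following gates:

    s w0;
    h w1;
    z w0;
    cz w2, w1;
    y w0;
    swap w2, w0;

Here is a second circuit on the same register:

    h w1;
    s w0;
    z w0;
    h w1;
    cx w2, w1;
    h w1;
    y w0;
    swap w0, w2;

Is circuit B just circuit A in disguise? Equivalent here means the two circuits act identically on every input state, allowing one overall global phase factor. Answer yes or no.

Yes — the two circuits implement the same unitary up to a global phase.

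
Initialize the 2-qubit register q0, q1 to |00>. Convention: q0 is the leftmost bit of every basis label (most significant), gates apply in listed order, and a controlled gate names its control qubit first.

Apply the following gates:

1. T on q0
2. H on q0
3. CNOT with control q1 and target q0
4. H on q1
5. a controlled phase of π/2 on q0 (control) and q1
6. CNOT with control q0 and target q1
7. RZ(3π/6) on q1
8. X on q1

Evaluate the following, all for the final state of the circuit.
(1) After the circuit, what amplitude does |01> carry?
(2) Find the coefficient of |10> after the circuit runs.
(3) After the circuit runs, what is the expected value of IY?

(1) |01> carries amplitude -exp(3*I*pi/4)/2 in the final state.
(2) The final state's coefficient on |10> equals exp(I*pi/4)/2.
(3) The observable IY averages to -1/2.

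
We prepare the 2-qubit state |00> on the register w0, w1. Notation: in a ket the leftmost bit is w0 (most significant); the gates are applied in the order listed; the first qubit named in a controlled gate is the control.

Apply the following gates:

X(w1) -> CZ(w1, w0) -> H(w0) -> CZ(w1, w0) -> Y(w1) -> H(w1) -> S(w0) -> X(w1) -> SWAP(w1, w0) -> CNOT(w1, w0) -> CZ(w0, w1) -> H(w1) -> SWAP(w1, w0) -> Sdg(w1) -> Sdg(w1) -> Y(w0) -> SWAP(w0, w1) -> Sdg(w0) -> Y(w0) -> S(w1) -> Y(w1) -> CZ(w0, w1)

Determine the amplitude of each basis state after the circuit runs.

The final amplitudes are sqrt(2)*(1 + I)/4 on |00>, sqrt(2)*(-1 - I)/4 on |01>, sqrt(2)*(1 + I)/4 on |10>, sqrt(2)*(-1 - I)/4 on |11>.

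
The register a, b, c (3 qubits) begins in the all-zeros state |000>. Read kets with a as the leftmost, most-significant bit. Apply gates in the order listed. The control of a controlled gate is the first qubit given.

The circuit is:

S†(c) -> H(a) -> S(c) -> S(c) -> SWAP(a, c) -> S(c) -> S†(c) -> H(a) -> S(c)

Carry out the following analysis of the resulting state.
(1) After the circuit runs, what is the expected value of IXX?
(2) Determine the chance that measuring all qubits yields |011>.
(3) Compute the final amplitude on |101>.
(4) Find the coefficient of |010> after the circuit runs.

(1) In the final state, IXX has expectation 0.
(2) A full measurement returns |011> with probability 0.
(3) The final state's coefficient on |101> equals I/2.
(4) The amplitude on |010> is 0.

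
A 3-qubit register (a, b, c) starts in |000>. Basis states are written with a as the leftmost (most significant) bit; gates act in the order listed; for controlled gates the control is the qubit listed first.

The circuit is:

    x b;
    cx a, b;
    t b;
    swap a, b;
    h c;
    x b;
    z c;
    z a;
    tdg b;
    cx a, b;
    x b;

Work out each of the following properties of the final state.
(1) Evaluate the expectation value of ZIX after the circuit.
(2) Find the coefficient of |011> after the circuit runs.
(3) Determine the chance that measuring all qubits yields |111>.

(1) The expectation value of ZIX is 1.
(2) The amplitude on |011> is 0.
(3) A full measurement returns |111> with probability 1/2.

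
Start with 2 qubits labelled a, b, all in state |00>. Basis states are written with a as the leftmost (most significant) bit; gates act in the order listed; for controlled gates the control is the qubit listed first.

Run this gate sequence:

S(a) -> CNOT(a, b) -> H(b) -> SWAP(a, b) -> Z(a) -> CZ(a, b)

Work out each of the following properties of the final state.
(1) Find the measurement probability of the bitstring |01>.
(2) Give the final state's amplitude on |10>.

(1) A full measurement returns |01> with probability 0.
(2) |10> carries amplitude -sqrt(2)/2 in the final state.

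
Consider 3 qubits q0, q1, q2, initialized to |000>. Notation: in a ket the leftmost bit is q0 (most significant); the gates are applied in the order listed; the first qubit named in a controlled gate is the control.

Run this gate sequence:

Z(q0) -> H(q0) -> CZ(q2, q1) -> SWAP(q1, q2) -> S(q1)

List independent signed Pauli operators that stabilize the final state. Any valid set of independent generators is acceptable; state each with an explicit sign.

The final state is stabilized by the group generated by +XII, +IZI, +IIZ; other independent generating sets are equally valid.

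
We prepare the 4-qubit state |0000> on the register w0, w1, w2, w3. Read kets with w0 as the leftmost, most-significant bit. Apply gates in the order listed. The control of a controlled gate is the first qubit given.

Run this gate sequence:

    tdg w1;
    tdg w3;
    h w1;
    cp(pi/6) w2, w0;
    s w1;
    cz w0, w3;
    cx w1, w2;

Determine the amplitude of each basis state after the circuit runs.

The final amplitudes are sqrt(2)/2 on |0000>, sqrt(2)*I/2 on |0110>, and 0 on every other basis state.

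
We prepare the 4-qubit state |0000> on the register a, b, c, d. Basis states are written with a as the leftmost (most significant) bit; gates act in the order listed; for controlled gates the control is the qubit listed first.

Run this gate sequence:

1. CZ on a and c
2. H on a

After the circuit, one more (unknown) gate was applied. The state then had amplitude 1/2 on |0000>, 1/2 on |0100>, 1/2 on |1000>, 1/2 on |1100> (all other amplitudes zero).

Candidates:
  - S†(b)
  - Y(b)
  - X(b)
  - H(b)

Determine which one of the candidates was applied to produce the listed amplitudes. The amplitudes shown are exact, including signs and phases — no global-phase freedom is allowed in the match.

The applied gate was H(b).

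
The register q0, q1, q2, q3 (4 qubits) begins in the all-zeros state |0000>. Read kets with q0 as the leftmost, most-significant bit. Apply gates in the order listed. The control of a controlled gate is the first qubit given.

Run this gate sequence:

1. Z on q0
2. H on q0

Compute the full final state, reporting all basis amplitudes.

The final amplitudes are sqrt(2)/2 on |0000>, sqrt(2)/2 on |1000>, and 0 on every other basis state.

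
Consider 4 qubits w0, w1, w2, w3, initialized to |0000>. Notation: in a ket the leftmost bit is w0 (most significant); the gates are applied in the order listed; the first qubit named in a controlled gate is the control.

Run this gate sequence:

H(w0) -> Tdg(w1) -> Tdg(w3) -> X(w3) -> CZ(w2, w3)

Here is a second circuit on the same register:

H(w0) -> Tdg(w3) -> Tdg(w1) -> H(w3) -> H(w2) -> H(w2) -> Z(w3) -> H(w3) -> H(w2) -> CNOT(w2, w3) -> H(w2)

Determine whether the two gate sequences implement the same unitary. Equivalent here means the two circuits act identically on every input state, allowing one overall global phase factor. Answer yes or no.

No: there is an input state on which the two circuits produce genuinely different outputs (not merely differing by a phase).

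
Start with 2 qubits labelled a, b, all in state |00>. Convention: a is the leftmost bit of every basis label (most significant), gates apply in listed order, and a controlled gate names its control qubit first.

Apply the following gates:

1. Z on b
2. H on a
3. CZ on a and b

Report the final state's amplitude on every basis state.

The final amplitudes are sqrt(2)/2 on |00>, 0 on |01>, sqrt(2)/2 on |10>, 0 on |11>.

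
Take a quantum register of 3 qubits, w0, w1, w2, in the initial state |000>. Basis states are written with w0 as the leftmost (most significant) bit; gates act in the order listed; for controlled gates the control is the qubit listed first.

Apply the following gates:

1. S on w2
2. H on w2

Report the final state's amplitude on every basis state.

After the circuit, the state carries amplitude sqrt(2)/2 on |000>, sqrt(2)/2 on |001>, and 0 on every other basis state.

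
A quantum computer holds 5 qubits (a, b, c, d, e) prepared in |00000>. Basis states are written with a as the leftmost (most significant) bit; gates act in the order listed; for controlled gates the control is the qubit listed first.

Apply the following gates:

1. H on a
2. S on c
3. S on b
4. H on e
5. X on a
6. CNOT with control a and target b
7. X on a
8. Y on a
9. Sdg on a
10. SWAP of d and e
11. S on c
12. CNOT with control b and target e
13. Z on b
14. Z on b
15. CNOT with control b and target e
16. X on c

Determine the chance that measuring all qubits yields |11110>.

A full measurement returns |11110> with probability 1/4.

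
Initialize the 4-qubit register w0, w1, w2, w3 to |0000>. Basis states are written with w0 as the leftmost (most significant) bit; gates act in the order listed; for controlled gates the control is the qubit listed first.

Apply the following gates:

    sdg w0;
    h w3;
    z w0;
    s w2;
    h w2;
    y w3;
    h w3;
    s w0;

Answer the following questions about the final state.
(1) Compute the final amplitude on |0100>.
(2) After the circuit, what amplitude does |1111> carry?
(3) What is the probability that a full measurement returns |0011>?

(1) The amplitude on |0100> is 0.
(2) The amplitude on |1111> is 0.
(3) Outcome |0011> occurs with probability 1/2.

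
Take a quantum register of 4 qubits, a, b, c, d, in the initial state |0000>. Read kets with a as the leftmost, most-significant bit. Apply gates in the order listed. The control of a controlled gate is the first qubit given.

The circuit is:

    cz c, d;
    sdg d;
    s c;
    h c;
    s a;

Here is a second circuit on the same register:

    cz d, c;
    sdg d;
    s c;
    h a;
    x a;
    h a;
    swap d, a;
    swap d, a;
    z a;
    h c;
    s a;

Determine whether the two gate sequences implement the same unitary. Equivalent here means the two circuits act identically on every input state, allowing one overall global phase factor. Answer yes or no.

Yes, they are equivalent — the unitaries differ by at most a global phase.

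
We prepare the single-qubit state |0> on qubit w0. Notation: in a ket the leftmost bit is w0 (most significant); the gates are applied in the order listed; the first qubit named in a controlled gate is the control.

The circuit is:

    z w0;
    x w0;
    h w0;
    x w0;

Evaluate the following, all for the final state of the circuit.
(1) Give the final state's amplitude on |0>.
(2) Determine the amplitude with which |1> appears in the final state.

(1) The amplitude on |0> is -sqrt(2)/2.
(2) The final state's coefficient on |1> equals sqrt(2)/2.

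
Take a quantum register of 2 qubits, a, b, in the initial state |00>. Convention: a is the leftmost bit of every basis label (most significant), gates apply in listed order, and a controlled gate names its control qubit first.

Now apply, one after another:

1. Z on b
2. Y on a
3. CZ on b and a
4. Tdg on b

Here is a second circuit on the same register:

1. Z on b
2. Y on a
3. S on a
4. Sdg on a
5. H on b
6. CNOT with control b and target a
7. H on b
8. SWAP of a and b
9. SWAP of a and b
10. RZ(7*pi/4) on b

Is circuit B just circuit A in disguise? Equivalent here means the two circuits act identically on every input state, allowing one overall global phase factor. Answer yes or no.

No: there is an input state on which the two circuits produce genuinely different outputs (not merely differing by a phase).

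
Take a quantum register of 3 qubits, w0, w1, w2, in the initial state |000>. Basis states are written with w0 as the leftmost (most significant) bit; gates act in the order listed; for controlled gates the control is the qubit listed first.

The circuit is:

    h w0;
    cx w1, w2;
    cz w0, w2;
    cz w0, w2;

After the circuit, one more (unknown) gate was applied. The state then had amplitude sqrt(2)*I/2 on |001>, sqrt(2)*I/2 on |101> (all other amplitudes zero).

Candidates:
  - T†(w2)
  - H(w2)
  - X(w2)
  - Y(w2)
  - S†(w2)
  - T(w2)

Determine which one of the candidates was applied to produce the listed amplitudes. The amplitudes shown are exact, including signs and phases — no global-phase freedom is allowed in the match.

The applied gate was Y(w2). Key observation: gates 3-4 undo each other exactly, leaving only the rest of the circuit to track.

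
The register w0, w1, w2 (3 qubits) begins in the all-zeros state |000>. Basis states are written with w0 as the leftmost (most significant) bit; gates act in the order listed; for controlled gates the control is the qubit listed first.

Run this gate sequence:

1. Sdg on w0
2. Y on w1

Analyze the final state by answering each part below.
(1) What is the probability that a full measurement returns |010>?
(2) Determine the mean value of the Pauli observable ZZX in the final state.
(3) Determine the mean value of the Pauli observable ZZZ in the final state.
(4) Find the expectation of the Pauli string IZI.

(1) Outcome |010> occurs with probability 1.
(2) The expectation value of ZZX is 0.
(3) The observable ZZZ averages to -1.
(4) The observable IZI averages to -1.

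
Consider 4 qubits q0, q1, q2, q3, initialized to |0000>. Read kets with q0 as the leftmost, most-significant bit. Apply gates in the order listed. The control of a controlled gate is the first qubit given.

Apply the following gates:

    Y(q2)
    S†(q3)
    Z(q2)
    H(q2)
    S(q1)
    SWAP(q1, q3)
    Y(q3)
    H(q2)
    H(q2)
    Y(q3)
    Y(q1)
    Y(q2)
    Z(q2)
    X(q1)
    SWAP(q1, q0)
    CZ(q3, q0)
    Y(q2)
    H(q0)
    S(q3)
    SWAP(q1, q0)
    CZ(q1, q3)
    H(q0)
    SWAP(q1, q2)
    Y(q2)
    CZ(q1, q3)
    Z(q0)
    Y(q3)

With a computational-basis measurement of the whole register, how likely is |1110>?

Outcome |1110> occurs with probability 0. Key observation: gates 7-10 undo each other exactly, leaving only the rest of the circuit to track.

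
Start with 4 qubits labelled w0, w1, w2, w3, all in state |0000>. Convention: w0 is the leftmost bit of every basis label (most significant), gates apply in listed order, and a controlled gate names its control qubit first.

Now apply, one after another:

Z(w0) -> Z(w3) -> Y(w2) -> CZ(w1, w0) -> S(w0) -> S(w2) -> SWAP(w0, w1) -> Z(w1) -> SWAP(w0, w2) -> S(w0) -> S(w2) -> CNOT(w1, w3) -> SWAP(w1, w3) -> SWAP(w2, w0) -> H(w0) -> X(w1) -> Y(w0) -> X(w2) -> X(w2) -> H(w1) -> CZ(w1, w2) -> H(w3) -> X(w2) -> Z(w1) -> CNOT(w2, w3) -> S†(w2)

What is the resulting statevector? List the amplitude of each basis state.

The final amplitudes are -sqrt(2)/4 on |0000>, -sqrt(2)/4 on |0001>, 0 on |0010>, 0 on |0011>, sqrt(2)/4 on |0100>, sqrt(2)/4 on |0101>, 0 on |0110>, 0 on |0111>, sqrt(2)/4 on |1000>, sqrt(2)/4 on |1001>, 0 on |1010>, 0 on |1011>, -sqrt(2)/4 on |1100>, -sqrt(2)/4 on |1101>, 0 on |1110>, 0 on |1111>. Key observation: steps 18-19 multiply out to the identity, so the circuit reduces to the remaining gates.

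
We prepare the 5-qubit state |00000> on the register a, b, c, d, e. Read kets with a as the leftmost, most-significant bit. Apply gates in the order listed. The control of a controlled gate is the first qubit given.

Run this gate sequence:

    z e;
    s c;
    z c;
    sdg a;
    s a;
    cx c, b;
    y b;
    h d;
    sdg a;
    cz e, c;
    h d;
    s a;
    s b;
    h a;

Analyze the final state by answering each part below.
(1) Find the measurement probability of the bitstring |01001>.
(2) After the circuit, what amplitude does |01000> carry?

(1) A full measurement returns |01001> with probability 0.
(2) The amplitude on |01000> is -sqrt(2)/2.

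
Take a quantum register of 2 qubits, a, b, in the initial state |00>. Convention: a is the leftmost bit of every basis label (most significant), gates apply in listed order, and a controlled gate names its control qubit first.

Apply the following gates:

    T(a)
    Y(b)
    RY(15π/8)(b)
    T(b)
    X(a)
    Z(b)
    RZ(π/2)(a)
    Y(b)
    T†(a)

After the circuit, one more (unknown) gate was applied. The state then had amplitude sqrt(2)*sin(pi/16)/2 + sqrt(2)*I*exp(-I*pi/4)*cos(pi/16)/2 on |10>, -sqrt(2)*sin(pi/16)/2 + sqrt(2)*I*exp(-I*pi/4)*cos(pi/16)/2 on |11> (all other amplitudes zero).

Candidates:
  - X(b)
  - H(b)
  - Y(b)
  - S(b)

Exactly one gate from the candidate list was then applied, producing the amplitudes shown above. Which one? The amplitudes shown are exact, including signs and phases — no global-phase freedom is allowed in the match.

The applied gate was H(b).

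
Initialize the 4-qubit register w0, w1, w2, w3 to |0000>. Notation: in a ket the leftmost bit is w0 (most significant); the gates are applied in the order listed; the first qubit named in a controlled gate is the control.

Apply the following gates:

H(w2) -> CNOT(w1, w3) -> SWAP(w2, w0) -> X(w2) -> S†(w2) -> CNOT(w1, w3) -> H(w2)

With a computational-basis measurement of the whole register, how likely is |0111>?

The probability of measuring |0111> is 0.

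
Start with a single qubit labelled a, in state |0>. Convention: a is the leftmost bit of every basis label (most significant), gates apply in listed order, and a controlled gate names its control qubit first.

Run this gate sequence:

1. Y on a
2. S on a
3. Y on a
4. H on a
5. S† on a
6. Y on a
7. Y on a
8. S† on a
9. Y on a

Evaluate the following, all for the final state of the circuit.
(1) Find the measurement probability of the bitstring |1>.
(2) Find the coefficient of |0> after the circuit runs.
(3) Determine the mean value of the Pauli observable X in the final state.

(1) Outcome |1> occurs with probability 1/2.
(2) The final state's coefficient on |0> equals -sqrt(2)/2.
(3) The observable X averages to 1.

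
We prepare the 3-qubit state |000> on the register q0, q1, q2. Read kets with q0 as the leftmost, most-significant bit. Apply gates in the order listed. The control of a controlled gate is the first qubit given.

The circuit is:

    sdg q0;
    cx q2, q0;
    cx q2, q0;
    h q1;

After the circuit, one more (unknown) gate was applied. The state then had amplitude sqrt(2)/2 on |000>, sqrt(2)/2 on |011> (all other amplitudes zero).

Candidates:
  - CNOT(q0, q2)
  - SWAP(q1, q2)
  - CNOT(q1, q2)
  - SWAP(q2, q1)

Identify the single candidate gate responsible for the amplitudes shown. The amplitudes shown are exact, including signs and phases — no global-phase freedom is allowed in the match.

It was CNOT(q1, q2) that produced the state shown.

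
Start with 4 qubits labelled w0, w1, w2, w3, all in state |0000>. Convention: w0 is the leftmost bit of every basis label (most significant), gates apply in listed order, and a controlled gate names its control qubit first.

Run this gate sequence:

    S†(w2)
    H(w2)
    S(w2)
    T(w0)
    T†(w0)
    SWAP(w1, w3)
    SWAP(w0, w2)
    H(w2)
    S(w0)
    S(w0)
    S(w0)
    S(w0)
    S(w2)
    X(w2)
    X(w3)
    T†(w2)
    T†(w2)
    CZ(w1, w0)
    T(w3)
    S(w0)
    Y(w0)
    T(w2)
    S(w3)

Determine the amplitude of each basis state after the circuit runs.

The final amplitudes are -exp(3*I*pi/4)/2 on |0001>, -1/2 on |0011>, -exp(3*I*pi/4)/2 on |1001>, -1/2 on |1011>, and 0 on every other basis state. Key observation: gates 9-12 undo each other exactly, leaving only the rest of the circuit to track.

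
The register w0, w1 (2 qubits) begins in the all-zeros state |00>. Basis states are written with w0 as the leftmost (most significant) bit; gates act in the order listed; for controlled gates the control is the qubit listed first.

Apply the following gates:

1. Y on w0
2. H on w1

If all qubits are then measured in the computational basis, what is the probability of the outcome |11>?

A full measurement returns |11> with probability 1/2.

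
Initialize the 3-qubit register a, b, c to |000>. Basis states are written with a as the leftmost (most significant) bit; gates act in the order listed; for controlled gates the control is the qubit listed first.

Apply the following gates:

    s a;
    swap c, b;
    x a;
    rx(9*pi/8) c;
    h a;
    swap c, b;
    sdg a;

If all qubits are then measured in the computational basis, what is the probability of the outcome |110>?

The probability of measuring |110> is sqrt(sqrt(2) + 2)/8 + 1/4.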